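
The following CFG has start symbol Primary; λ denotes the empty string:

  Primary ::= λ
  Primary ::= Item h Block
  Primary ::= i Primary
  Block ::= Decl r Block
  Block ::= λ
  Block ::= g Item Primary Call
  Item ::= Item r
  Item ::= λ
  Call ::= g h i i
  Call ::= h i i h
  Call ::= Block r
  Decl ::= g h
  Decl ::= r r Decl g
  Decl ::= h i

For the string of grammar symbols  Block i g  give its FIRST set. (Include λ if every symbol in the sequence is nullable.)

Add FIRST(Block)\{λ} = { g, h, r }; Block is nullable, continue.
i is a terminal; add {i} and stop.

{ g, h, i, r }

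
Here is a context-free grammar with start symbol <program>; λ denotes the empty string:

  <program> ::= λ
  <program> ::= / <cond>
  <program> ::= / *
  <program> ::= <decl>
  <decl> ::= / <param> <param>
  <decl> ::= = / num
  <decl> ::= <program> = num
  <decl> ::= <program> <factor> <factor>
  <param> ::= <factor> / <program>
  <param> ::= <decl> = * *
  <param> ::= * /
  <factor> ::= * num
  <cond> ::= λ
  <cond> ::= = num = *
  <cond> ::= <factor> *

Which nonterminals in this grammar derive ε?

Directly nullable (have an λ-production): <program>, <cond>.
No other nonterminal has a production whose RHS symbols are all nullable.

{ <cond>, <program> }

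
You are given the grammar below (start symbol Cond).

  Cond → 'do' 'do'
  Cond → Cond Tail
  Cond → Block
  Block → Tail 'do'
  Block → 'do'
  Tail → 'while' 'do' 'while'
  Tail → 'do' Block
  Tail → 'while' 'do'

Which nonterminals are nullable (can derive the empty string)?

{ } (none)

No nonterminal has an empty production or an RHS whose symbols are all nullable.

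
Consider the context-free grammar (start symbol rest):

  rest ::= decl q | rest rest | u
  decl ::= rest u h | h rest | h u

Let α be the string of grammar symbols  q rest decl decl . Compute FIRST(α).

q is a terminal; add {q} and stop.

{ q }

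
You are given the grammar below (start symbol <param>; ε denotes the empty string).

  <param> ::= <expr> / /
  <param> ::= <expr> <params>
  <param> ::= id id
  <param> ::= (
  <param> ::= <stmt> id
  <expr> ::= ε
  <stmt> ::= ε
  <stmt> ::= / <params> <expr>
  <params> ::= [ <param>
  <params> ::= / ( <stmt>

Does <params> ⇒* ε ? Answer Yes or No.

Nullable nonterminals: <expr>, <stmt>.
No production of <params> has an RHS whose symbols are all nullable, so <params> is not nullable.

No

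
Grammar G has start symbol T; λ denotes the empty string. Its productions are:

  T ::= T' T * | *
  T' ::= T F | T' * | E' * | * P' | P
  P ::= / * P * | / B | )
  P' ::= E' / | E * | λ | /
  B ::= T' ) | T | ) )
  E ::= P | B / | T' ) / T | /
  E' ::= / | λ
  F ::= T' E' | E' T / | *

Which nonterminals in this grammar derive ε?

Directly nullable (have an λ-production): P', E'.
No other nonterminal has a production whose RHS symbols are all nullable.

{ E', P' }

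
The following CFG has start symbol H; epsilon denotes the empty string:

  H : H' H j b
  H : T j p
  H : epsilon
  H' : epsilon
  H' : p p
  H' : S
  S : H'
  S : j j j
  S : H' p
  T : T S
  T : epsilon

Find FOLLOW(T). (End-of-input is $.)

In H : T j p: add FIRST(j p) = { j }.
In T : T S: add FIRST(S)\{epsilon} = { j, p }.
  Since S is nullable, also add FOLLOW(T) = { j, p }.
Union: FOLLOW(T) = { j, p }.

{ j, p }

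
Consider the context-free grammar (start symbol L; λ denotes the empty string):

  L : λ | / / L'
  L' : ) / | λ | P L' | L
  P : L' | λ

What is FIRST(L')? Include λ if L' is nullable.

{ ), /, λ }

L' : ) / contributes {)}.
L' : λ contributes λ.
From L' : P L': P, L' nullable, take FIRST(P) ∪ FIRST(L') = { ), / }; also λ since the whole RHS is nullable.
From L' : L: add FIRST(L) = { /, λ } (including λ since L is nullable).
Union: FIRST(L') = { ), /, λ }.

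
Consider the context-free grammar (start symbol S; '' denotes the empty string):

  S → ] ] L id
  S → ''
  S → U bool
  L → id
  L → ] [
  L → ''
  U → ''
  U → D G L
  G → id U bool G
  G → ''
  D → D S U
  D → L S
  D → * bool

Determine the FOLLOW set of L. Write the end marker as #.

{ *, ], bool, id }

In S → ] ] L id: add FIRST(id) = { id }.
In U → D G L: L is at the end, add FOLLOW(U) = { *, ], bool, id }.
In D → L S: add FIRST(S)\{''} = { *, ], bool, id }.
  Since S is nullable, also add FOLLOW(D) = { *, ], bool, id }.
Union: FOLLOW(L) = { *, ], bool, id }.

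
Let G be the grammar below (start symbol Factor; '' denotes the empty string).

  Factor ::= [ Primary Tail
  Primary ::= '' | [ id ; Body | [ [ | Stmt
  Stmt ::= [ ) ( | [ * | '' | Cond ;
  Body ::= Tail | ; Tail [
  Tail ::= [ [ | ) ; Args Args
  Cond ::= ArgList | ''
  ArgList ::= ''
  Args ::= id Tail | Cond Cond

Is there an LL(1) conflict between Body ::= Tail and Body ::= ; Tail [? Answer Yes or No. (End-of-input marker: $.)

FIRST(Tail) = { ), [ } and FIRST(; Tail [) = { ; }.
The FIRST sets are disjoint and neither alternative is nullable — no conflict.

No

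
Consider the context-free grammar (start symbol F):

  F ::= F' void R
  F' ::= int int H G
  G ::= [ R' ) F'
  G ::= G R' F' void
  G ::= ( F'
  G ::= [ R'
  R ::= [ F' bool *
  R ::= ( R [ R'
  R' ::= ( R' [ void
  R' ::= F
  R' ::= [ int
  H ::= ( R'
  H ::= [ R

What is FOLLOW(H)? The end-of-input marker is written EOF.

{ (, [ }

In F' ::= int int H G: add FIRST(G) = { (, [ }.
Union: FOLLOW(H) = { (, [ }.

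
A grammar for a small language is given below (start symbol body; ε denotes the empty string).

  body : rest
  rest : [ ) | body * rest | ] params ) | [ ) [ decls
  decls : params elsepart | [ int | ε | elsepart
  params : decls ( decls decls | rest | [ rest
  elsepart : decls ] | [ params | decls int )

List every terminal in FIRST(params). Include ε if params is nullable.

{ (, [, ], int }

From params : decls ( decls decls: decls nullable, take FIRST(decls) ∪ {(} = { (, [, ], int }.
From params : rest: add FIRST(rest) = { [, ] }.
params : [ rest contributes {[}.
Union: FIRST(params) = { (, [, ], int }.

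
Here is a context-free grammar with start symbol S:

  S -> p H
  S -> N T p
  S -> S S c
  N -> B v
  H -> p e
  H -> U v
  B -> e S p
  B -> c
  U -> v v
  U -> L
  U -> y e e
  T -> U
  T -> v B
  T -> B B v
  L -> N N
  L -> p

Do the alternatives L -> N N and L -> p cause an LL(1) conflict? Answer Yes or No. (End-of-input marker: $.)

FIRST(N N) = { c, e } and FIRST(p) = { p }.
The FIRST sets are disjoint and neither alternative is nullable — no conflict.

No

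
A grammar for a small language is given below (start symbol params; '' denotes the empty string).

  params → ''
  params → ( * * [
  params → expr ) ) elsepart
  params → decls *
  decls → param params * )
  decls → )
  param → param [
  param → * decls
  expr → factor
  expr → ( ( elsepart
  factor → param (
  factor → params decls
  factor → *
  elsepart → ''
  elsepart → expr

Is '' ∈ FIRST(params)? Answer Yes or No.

params has an ''-production, so params ⇒ ''.

Yes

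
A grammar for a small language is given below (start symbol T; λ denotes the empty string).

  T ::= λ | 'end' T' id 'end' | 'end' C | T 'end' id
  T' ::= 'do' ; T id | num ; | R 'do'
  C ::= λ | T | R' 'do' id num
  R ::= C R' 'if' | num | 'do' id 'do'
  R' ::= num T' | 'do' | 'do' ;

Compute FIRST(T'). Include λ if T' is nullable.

T' ::= 'do' ; T id contributes {'do'}.
T' ::= num ; contributes {num}.
From T' ::= R 'do': add FIRST(R) = { 'do', 'end', num }.
Union: FIRST(T') = { 'do', 'end', num }.

{ 'do', 'end', num }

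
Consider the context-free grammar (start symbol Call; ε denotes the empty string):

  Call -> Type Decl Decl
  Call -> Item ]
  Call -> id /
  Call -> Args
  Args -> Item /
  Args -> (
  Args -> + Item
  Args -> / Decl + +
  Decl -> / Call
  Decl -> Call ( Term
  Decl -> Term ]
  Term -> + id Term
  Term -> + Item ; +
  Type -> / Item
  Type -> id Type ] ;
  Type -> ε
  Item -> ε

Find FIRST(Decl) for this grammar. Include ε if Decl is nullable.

Decl -> / Call contributes {/}.
From Decl -> Call ( Term: add FIRST(Call) = { (, +, /, ], id }.
From Decl -> Term ]: add FIRST(Term) = { + }.
Union: FIRST(Decl) = { (, +, /, ], id }.

{ (, +, /, ], id }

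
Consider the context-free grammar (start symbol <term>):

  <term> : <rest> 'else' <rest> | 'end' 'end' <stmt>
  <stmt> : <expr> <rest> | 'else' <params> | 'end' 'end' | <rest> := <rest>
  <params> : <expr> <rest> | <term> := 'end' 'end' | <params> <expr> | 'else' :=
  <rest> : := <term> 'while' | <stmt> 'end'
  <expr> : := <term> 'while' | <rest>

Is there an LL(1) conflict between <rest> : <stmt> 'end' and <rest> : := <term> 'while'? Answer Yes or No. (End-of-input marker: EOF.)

Yes

FIRST(<stmt> 'end') = { 'else', 'end', := } and FIRST(:= <term> 'while') = { := }.
Both contain :=, so the two alternatives are not disjoint — LL(1) conflict.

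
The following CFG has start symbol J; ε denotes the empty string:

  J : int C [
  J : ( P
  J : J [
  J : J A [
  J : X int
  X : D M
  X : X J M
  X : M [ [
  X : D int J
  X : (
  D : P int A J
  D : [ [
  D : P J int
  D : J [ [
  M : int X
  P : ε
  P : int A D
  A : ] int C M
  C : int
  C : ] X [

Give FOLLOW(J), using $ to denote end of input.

J is the start symbol, so $ ∈ FOLLOW(J).
In J : J [: add FIRST([) = { [ }.
In J : J A [: add FIRST(A [) = { ] }.
In X : X J M: add FIRST(M) = { int }.
In X : D int J: J is at the end, add FOLLOW(X) = { (, [, int }.
In D : P int A J: J is at the end, add FOLLOW(D) = { $, (, [, ], int }.
In D : P J int: add FIRST(int) = { int }.
In D : J [ [: add FIRST([ [) = { [ }.
Union: FOLLOW(J) = { $, (, [, ], int }.

{ $, (, [, ], int }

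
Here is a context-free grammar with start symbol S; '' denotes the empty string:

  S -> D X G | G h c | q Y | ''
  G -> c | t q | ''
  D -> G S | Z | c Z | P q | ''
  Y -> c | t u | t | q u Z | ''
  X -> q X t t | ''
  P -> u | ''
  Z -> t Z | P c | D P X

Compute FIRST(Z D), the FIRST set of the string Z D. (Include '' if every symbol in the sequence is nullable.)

Add FIRST(Z)\{''} = { c, h, q, t, u }; Z is nullable, continue.
Add FIRST(D)\{''} = { c, h, q, t, u }; D is nullable, continue.
Every symbol is nullable, so include ''.

{ c, h, q, t, u, '' }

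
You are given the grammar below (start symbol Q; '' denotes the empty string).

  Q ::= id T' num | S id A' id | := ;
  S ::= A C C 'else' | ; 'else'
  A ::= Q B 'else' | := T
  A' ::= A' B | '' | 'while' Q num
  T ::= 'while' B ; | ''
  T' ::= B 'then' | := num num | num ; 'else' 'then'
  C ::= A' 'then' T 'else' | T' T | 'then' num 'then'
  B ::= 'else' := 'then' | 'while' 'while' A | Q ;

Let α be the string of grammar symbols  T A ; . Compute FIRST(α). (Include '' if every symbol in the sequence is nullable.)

{ 'while', :=, ;, id }

Add FIRST(T)\{''} = { 'while' }; T is nullable, continue.
Add FIRST(A) = { :=, ;, id }; A is not nullable, stop.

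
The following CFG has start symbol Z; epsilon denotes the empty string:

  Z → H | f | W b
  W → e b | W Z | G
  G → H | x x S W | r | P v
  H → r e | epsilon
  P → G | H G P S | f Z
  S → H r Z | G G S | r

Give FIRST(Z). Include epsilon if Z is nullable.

From Z → H: add FIRST(H) = { r, epsilon } (including epsilon since H is nullable).
Z → f contributes {f}.
From Z → W b: W nullable, take FIRST(W) ∪ {b} = { b, e, f, r, v, x }.
Union: FIRST(Z) = { b, e, f, r, v, x, epsilon }.

{ b, e, f, r, v, x, epsilon }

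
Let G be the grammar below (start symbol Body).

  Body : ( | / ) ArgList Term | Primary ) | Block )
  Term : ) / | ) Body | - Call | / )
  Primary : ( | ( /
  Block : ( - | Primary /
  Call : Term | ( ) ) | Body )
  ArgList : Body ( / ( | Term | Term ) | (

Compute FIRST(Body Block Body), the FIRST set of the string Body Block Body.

Add FIRST(Body) = { (, / }; Body is not nullable, stop.

{ (, / }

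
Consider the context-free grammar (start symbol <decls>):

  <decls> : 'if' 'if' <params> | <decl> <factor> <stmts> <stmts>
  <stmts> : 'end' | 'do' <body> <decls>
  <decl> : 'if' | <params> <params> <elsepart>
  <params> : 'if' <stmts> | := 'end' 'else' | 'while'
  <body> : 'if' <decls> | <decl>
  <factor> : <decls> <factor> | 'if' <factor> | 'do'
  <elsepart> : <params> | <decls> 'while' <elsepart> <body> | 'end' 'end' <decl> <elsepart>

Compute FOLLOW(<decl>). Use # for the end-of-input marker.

In <decls> : <decl> <factor> <stmts> <stmts>: add FIRST(<factor> <stmts> <stmts>) = { 'do', 'if', 'while', := }.
In <body> : <decl>: <decl> is at the end, add FOLLOW(<body>) = { 'do', 'end', 'if', 'while', := }.
In <elsepart> : 'end' 'end' <decl> <elsepart>: add FIRST(<elsepart>) = { 'end', 'if', 'while', := }.
Union: FOLLOW(<decl>) = { 'do', 'end', 'if', 'while', := }.

{ 'do', 'end', 'if', 'while', := }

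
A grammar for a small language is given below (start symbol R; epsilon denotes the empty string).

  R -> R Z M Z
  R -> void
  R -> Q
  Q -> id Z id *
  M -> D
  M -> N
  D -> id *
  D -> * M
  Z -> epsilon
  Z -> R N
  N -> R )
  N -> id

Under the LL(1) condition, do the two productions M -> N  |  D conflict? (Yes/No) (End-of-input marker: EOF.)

Yes

FIRST(N) = { id, void } and FIRST(D) = { *, id }.
Both contain id, so the two alternatives are not disjoint — LL(1) conflict.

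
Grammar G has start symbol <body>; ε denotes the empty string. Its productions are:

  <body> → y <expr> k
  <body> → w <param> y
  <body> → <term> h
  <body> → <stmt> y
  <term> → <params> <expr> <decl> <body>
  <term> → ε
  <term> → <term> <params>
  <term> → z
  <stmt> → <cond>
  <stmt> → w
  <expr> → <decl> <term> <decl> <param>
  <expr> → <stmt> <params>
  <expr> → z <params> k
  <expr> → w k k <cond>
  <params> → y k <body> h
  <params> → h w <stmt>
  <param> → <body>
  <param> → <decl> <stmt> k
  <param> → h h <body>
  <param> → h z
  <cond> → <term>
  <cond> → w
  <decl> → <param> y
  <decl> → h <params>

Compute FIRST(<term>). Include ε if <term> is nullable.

From <term> → <params> <expr> <decl> <body>: add FIRST(<params>) = { h, y }.
<term> → ε contributes ε.
From <term> → <term> <params>: <term> nullable, take FIRST(<term>) ∪ FIRST(<params>) = { h, y, z }.
<term> → z contributes {z}.
Union: FIRST(<term>) = { h, y, z, ε }.

{ h, y, z, ε }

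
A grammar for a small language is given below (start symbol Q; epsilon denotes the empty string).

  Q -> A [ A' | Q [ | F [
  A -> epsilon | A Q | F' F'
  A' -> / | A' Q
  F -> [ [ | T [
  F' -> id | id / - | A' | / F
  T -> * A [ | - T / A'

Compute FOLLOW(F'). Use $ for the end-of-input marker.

In A -> F' F': add FIRST(F') = { /, id }.
In A -> F' F': F' is at the end, add FOLLOW(A) = { *, -, /, [, id }.
Union: FOLLOW(F') = { *, -, /, [, id }.

{ *, -, /, [, id }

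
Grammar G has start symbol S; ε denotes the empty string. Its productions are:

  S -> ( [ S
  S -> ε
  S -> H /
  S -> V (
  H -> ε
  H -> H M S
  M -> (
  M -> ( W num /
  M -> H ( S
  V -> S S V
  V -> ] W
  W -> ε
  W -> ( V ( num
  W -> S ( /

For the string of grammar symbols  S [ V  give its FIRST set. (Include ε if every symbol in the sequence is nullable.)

Add FIRST(S)\{ε} = { (, /, ] }; S is nullable, continue.
[ is a terminal; add {[} and stop.

{ (, /, [, ] }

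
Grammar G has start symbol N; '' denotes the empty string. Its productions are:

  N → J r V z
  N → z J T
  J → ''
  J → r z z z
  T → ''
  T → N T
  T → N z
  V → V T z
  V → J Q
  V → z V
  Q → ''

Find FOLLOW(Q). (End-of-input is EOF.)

{ r, z }

In V → J Q: Q is at the end, add FOLLOW(V) = { r, z }.
Union: FOLLOW(Q) = { r, z }.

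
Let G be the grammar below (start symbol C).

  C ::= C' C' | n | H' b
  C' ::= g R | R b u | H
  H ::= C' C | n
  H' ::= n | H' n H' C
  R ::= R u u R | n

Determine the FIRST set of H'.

{ n }

H' ::= n contributes {n}.
From H' ::= H' n H' C: add FIRST(H') = { n }.
Union: FIRST(H') = { n }.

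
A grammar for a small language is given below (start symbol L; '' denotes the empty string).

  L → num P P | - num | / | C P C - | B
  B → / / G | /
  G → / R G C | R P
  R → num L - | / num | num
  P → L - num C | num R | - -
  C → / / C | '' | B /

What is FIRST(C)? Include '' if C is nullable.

{ /, '' }

C → / / C contributes {/}.
C → '' contributes ''.
From C → B /: add FIRST(B) = { / }.
Union: FIRST(C) = { /, '' }.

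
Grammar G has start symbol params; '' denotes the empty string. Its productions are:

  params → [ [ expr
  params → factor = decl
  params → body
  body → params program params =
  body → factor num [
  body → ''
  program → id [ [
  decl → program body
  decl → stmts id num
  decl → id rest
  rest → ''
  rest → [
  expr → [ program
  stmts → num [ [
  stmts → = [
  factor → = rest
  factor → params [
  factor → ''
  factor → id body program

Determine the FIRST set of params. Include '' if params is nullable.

params → [ [ expr contributes {[}.
From params → factor = decl: factor nullable, take FIRST(factor) ∪ {=} = { =, [, id, num }.
From params → body: add FIRST(body) = { =, [, id, num, '' } (including '' since body is nullable).
Union: FIRST(params) = { =, [, id, num, '' }.

{ =, [, id, num, '' }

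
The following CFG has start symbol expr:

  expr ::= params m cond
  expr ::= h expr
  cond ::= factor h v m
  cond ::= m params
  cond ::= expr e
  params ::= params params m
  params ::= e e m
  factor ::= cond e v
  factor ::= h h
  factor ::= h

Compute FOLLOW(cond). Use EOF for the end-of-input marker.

In expr ::= params m cond: cond is at the end, add FOLLOW(expr) = { EOF, e }.
In factor ::= cond e v: add FIRST(e v) = { e }.
Union: FOLLOW(cond) = { EOF, e }.

{ EOF, e }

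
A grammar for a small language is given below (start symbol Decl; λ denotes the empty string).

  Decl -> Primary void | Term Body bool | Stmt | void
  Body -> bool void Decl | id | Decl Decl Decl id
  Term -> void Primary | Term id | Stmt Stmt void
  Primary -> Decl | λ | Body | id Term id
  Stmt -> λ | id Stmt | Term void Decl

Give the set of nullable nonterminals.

{ Decl, Primary, Stmt }

Directly nullable (have an λ-production): Primary, Stmt.
Decl -> Stmt with every symbol nullable, so Decl is nullable.
No other nonterminal has a production whose RHS symbols are all nullable.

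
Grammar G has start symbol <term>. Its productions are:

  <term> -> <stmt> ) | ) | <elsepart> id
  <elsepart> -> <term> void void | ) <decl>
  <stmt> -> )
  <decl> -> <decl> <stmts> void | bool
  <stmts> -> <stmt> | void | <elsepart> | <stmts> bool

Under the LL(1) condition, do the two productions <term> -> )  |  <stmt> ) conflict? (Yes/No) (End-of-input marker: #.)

FIRST()) = { ) } and FIRST(<stmt> )) = { ) }.
Both contain ), so the two alternatives are not disjoint — LL(1) conflict.

Yes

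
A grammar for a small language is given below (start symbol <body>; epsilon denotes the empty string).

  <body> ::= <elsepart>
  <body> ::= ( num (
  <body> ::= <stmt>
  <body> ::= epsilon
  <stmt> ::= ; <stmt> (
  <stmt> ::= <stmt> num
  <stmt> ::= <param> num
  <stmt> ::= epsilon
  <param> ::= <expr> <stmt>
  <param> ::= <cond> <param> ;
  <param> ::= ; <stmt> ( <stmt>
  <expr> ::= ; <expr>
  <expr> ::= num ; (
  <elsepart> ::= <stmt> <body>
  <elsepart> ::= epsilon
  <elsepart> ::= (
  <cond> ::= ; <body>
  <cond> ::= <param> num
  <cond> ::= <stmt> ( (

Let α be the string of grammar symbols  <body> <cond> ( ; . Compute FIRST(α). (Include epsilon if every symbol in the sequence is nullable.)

{ (, ;, num }

Add FIRST(<body>)\{epsilon} = { (, ;, num }; <body> is nullable, continue.
Add FIRST(<cond>) = { (, ;, num }; <cond> is not nullable, stop.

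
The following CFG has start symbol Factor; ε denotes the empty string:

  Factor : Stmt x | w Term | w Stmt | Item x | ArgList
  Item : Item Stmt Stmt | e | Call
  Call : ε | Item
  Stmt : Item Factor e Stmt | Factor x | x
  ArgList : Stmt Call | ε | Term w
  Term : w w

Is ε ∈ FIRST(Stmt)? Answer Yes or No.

Nullable nonterminals: ArgList, Call, Factor, Item.
No production of Stmt has an RHS whose symbols are all nullable, so Stmt is not nullable.

No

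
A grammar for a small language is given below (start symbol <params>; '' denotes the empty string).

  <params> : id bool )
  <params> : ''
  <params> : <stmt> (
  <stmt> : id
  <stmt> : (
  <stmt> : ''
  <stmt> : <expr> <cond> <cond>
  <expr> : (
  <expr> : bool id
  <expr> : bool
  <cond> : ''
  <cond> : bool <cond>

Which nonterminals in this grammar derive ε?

{ <cond>, <params>, <stmt> }

Directly nullable (have an ''-production): <params>, <stmt>, <cond>.
No other nonterminal has a production whose RHS symbols are all nullable.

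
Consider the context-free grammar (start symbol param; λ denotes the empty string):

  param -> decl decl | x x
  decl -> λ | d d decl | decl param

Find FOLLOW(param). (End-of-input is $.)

param is the start symbol, so $ ∈ FOLLOW(param).
In decl -> decl param: param is at the end, add FOLLOW(decl) = { $, d, x }.
Union: FOLLOW(param) = { $, d, x }.

{ $, d, x }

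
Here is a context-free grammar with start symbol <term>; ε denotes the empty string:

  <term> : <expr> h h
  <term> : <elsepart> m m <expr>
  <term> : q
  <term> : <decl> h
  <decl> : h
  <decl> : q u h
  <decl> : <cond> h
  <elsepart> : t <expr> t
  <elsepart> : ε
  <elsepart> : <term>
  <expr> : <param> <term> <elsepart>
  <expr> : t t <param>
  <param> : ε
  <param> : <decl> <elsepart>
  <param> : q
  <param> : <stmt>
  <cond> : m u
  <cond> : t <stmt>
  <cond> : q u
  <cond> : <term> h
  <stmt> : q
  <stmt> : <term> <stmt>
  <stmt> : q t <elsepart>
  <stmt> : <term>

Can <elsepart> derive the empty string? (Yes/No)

<elsepart> has an ε-production, so <elsepart> ⇒ ε.

Yes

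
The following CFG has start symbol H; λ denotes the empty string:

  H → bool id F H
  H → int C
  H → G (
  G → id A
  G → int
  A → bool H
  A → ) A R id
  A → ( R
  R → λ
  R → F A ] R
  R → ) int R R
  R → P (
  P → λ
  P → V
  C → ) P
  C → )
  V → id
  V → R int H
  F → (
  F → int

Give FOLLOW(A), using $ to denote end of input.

In G → id A: A is at the end, add FOLLOW(G) = { ( }.
In A → ) A R id: add FIRST(R id) = { (, ), id, int }.
In R → F A ] R: add FIRST(] R) = { ] }.
Union: FOLLOW(A) = { (, ), ], id, int }.

{ (, ), ], id, int }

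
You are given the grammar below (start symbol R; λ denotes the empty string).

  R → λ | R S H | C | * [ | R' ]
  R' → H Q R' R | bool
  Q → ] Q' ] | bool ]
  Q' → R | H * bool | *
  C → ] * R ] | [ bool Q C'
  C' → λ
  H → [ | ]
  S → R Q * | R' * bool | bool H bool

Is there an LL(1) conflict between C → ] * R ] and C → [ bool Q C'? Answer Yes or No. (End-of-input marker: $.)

FIRST(] * R ]) = { ] } and FIRST([ bool Q C') = { [ }.
The FIRST sets are disjoint and neither alternative is nullable — no conflict.

No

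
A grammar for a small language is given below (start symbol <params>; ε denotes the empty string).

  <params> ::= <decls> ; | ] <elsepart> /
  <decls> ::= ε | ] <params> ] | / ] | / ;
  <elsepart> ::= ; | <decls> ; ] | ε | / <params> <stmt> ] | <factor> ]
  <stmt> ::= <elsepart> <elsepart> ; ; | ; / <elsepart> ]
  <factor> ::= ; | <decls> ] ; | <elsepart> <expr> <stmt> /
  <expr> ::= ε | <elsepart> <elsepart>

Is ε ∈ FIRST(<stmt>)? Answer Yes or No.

No

Nullable nonterminals: <decls>, <elsepart>, <expr>.
No production of <stmt> has an RHS whose symbols are all nullable, so <stmt> is not nullable.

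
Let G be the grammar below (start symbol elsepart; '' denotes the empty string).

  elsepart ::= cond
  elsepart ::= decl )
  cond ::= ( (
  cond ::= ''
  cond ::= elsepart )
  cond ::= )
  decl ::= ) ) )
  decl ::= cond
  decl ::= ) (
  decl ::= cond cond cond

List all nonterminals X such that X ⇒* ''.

Directly nullable (have an ''-production): cond.
decl ::= cond with every symbol nullable, so decl is nullable.
elsepart ::= cond with every symbol nullable, so elsepart is nullable.

{ cond, decl, elsepart }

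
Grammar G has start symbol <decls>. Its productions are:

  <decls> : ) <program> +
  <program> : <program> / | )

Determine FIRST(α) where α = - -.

- is a terminal; add {-} and stop.

{ - }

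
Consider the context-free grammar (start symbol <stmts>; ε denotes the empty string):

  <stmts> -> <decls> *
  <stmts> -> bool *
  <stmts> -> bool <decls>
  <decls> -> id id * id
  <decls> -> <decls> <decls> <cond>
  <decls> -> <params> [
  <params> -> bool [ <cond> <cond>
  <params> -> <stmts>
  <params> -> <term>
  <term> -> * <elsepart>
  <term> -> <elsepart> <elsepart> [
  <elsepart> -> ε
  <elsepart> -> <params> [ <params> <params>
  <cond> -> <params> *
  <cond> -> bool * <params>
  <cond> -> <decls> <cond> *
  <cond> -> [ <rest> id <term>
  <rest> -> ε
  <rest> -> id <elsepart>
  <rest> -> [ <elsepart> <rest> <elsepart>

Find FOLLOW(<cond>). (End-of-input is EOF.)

{ EOF, *, [, bool, id }

In <decls> -> <decls> <decls> <cond>: <cond> is at the end, add FOLLOW(<decls>) = { EOF, *, [, bool, id }.
In <params> -> bool [ <cond> <cond>: add FIRST(<cond>) = { *, [, bool, id }.
In <params> -> bool [ <cond> <cond>: <cond> is at the end, add FOLLOW(<params>) = { EOF, *, [, bool, id }.
In <cond> -> <decls> <cond> *: add FIRST(*) = { * }.
Union: FOLLOW(<cond>) = { EOF, *, [, bool, id }.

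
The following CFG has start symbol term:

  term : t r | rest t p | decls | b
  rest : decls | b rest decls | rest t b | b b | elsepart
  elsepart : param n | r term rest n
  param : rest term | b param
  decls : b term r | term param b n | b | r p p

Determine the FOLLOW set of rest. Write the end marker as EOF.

In term : rest t p: add FIRST(t p) = { t }.
In rest : b rest decls: add FIRST(decls) = { b, r, t }.
In rest : rest t b: add FIRST(t b) = { t }.
In elsepart : r term rest n: add FIRST(n) = { n }.
In param : rest term: add FIRST(term) = { b, r, t }.
Union: FOLLOW(rest) = { b, n, r, t }.

{ b, n, r, t }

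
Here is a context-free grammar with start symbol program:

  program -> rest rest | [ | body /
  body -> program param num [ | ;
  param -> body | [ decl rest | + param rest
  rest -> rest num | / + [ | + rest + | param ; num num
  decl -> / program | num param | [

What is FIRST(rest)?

{ +, /, ;, [ }

From rest -> rest num: add FIRST(rest) = { +, /, ;, [ }.
rest -> / + [ contributes {/}.
rest -> + rest + contributes {+}.
From rest -> param ; num num: add FIRST(param) = { +, /, ;, [ }.
Union: FIRST(rest) = { +, /, ;, [ }.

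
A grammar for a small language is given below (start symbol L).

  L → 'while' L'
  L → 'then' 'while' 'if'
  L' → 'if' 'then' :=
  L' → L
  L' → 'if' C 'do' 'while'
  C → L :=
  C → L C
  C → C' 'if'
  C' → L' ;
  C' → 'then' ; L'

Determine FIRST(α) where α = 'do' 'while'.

'do' is a terminal; add {'do'} and stop.

{ 'do' }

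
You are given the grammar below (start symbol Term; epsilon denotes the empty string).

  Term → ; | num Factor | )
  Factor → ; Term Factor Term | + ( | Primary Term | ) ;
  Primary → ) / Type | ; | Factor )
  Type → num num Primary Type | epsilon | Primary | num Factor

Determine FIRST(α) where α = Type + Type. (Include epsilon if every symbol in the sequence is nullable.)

Add FIRST(Type)\{epsilon} = { ), +, ;, num }; Type is nullable, continue.
+ is a terminal; add {+} and stop.

{ ), +, ;, num }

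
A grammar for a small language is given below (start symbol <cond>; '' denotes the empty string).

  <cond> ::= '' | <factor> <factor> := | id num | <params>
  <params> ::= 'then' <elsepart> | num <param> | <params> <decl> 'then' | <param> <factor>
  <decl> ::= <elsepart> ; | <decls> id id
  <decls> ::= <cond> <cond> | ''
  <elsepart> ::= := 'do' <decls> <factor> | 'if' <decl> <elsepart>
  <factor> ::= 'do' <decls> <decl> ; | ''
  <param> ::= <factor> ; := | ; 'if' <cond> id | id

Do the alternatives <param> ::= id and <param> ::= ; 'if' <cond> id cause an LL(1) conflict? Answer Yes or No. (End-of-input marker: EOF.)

FIRST(id) = { id } and FIRST(; 'if' <cond> id) = { ; }.
The FIRST sets are disjoint and neither alternative is nullable — no conflict.

No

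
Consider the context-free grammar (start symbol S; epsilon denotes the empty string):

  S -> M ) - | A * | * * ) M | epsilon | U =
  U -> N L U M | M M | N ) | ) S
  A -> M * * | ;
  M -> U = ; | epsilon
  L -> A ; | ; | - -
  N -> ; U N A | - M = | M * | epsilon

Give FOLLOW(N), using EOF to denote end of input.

{ ), *, -, ;, = }

In U -> N L U M: add FIRST(L U M) = { ), *, -, ;, = }.
In U -> N ): add FIRST()) = { ) }.
In N -> ; U N A: add FIRST(A) = { ), *, -, ;, = }.
Union: FOLLOW(N) = { ), *, -, ;, = }.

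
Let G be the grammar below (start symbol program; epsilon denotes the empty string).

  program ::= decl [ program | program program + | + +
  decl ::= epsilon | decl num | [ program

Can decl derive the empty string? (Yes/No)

Yes

decl has an epsilon-production, so decl ⇒ epsilon.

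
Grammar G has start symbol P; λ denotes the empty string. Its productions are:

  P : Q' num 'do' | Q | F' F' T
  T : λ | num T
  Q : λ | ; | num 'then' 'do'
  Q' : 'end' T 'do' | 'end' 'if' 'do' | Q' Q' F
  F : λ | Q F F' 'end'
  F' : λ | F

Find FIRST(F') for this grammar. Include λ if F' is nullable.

{ 'end', ;, num, λ }

F' : λ contributes λ.
From F' : F: add FIRST(F) = { 'end', ;, num, λ } (including λ since F is nullable).
Union: FIRST(F') = { 'end', ;, num, λ }.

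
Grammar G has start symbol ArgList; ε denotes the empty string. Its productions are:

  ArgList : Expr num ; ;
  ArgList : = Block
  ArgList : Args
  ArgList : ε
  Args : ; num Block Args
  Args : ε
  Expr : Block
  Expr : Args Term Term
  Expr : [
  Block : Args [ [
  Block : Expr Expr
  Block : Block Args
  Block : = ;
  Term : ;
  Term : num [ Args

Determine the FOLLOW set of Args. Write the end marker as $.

In ArgList : Args: Args is at the end, add FOLLOW(ArgList) = { $ }.
In Args : ; num Block Args: Args is at the end, add FOLLOW(Args) = { $, ;, =, [, num }.
In Expr : Args Term Term: add FIRST(Term Term) = { ;, num }.
In Block : Args [ [: add FIRST([ [) = { [ }.
In Block : Block Args: Args is at the end, add FOLLOW(Block) = { $, ;, =, [, num }.
In Term : num [ Args: Args is at the end, add FOLLOW(Term) = { $, ;, =, [, num }.
Union: FOLLOW(Args) = { $, ;, =, [, num }.

{ $, ;, =, [, num }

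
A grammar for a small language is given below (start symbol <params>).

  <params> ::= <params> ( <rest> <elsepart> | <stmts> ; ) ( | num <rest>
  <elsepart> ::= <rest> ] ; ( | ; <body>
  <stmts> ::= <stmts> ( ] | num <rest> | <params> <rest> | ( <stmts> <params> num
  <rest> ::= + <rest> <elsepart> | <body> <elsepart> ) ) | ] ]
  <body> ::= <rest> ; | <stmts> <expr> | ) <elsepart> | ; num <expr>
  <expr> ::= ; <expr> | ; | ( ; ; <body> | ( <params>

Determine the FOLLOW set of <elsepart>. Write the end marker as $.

In <params> ::= <params> ( <rest> <elsepart>: <elsepart> is at the end, add FOLLOW(<params>) = { $, (, ), +, ;, ], num }.
In <rest> ::= + <rest> <elsepart>: <elsepart> is at the end, add FOLLOW(<rest>) = { $, (, ), +, ;, ], num }.
In <rest> ::= <body> <elsepart> ) ): add FIRST() )) = { ) }.
In <body> ::= ) <elsepart>: <elsepart> is at the end, add FOLLOW(<body>) = { $, (, ), +, ;, ], num }.
Union: FOLLOW(<elsepart>) = { $, (, ), +, ;, ], num }.

{ $, (, ), +, ;, ], num }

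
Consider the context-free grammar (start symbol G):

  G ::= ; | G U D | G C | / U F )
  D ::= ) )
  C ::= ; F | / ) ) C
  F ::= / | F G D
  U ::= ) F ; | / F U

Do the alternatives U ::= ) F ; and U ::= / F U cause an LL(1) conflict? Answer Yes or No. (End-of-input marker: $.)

FIRST() F ;) = { ) } and FIRST(/ F U) = { / }.
The FIRST sets are disjoint and neither alternative is nullable — no conflict.

No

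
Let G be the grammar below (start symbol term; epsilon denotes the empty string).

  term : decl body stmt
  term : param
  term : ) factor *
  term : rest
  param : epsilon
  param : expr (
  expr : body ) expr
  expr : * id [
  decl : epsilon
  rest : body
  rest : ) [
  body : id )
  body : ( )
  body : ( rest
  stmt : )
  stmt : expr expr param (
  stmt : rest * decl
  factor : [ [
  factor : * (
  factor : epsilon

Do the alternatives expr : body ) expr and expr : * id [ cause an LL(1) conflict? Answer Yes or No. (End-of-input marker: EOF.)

No

FIRST(body ) expr) = { (, id } and FIRST(* id [) = { * }.
The FIRST sets are disjoint and neither alternative is nullable — no conflict.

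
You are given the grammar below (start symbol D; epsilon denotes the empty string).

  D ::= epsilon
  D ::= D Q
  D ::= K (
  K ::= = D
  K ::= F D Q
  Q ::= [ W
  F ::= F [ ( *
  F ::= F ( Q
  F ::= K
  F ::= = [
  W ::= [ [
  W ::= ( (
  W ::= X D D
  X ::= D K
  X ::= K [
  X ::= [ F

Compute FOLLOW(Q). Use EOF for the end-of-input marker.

In D ::= D Q: Q is at the end, add FOLLOW(D) = { EOF, (, =, [ }.
In K ::= F D Q: Q is at the end, add FOLLOW(K) = { EOF, (, =, [ }.
In F ::= F ( Q: Q is at the end, add FOLLOW(F) = { EOF, (, =, [ }.
Union: FOLLOW(Q) = { EOF, (, =, [ }.

{ EOF, (, =, [ }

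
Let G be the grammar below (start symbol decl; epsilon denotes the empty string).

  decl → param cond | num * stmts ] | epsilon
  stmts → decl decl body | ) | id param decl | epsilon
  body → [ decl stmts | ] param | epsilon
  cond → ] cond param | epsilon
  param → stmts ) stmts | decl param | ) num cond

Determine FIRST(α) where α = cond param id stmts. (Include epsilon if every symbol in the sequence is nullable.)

{ ), [, ], id, num }

Add FIRST(cond)\{epsilon} = { ] }; cond is nullable, continue.
Add FIRST(param) = { ), [, ], id, num }; param is not nullable, stop.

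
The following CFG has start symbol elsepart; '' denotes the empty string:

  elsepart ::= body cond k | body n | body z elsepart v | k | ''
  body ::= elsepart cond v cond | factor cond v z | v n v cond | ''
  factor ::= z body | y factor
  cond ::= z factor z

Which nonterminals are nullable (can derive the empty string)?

Directly nullable (have an ''-production): elsepart, body.
No other nonterminal has a production whose RHS symbols are all nullable.

{ body, elsepart }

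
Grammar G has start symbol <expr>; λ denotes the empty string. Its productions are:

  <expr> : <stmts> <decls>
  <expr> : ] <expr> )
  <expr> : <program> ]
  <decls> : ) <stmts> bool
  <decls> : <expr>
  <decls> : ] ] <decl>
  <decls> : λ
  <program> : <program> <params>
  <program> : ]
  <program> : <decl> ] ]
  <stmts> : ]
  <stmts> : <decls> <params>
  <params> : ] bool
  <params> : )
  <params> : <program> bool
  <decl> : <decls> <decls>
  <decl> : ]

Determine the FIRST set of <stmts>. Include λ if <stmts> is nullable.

{ ), ] }

<stmts> : ] contributes {]}.
From <stmts> : <decls> <params>: <decls> nullable, take FIRST(<decls>) ∪ FIRST(<params>) = { ), ] }.
Union: FIRST(<stmts>) = { ), ] }.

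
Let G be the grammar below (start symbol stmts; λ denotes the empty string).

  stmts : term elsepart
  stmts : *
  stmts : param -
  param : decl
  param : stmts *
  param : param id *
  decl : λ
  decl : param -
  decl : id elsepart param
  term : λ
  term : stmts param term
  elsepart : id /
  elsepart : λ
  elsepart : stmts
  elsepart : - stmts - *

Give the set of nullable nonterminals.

{ decl, elsepart, param, stmts, term }

Directly nullable (have an λ-production): decl, term, elsepart.
stmts : term elsepart with every symbol nullable, so stmts is nullable.
param : decl with every symbol nullable, so param is nullable.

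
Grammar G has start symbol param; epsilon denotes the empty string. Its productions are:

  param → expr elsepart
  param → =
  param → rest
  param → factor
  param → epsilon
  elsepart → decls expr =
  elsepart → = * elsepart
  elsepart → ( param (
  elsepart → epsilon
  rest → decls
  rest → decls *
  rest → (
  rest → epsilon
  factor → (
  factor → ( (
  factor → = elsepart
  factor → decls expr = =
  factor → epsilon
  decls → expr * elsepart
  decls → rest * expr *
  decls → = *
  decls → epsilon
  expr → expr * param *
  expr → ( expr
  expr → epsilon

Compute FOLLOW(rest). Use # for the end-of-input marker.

In param → rest: rest is at the end, add FOLLOW(param) = { #, (, * }.
In decls → rest * expr *: add FIRST(* expr *) = { * }.
Union: FOLLOW(rest) = { #, (, * }.

{ #, (, * }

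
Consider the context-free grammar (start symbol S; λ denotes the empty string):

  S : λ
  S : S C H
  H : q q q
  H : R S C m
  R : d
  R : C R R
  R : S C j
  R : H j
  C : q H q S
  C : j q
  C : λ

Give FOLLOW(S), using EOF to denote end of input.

S is the start symbol, so EOF ∈ FOLLOW(S).
In S : S C H: add FIRST(C H) = { d, j, q }.
In H : R S C m: add FIRST(C m) = { j, m, q }.
In R : S C j: add FIRST(C j) = { j, q }.
In C : q H q S: S is at the end, add FOLLOW(C) = { d, j, m, q }.
Union: FOLLOW(S) = { EOF, d, j, m, q }.

{ EOF, d, j, m, q }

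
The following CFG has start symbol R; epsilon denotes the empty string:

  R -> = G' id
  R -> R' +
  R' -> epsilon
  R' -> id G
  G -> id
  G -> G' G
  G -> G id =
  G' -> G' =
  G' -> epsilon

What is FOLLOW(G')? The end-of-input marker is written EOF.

In R -> = G' id: add FIRST(id) = { id }.
In G -> G' G: add FIRST(G) = { =, id }.
In G' -> G' =: add FIRST(=) = { = }.
Union: FOLLOW(G') = { =, id }.

{ =, id }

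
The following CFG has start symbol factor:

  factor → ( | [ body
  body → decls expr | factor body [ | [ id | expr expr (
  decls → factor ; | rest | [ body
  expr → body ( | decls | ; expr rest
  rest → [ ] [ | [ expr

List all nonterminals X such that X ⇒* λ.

No nonterminal has an empty production or an RHS whose symbols are all nullable.

{ } (none)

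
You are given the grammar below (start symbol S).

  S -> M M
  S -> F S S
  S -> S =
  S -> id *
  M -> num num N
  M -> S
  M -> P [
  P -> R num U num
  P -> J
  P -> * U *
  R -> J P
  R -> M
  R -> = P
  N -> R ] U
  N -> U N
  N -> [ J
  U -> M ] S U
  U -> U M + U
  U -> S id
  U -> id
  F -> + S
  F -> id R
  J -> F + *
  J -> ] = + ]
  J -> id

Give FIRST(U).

{ *, +, =, ], id, num }

From U -> M ] S U: add FIRST(M) = { *, +, =, ], id, num }.
From U -> U M + U: add FIRST(U) = { *, +, =, ], id, num }.
From U -> S id: add FIRST(S) = { *, +, =, ], id, num }.
U -> id contributes {id}.
Union: FIRST(U) = { *, +, =, ], id, num }.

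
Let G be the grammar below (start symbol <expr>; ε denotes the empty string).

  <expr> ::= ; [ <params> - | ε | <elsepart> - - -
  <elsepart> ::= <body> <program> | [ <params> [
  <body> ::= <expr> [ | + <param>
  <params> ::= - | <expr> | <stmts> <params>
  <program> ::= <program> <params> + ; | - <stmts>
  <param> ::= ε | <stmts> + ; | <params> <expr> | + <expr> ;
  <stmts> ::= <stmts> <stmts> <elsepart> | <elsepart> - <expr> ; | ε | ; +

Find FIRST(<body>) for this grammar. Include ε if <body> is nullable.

{ +, ;, [ }

From <body> ::= <expr> [: <expr> nullable, take FIRST(<expr>) ∪ {[} = { +, ;, [ }.
<body> ::= + <param> contributes {+}.
Union: FIRST(<body>) = { +, ;, [ }.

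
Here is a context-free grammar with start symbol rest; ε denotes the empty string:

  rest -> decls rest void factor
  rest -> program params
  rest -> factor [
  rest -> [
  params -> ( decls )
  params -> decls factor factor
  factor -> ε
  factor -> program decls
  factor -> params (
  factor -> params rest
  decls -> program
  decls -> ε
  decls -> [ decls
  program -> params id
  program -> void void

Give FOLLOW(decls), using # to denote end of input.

In rest -> decls rest void factor: add FIRST(rest void factor) = { (, [, id, void }.
In params -> ( decls ): add FIRST()) = { ) }.
In params -> decls factor factor: add FIRST(factor factor)\{ε} = { (, [, id, void }.
  Since factor factor is nullable, also add FOLLOW(params) = { #, (, [, id, void }.
In factor -> program decls: decls is at the end, add FOLLOW(factor) = { #, (, [, id, void }.
In decls -> [ decls: decls is at the end, add FOLLOW(decls) = { #, (, ), [, id, void }.
Union: FOLLOW(decls) = { #, (, ), [, id, void }.

{ #, (, ), [, id, void }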